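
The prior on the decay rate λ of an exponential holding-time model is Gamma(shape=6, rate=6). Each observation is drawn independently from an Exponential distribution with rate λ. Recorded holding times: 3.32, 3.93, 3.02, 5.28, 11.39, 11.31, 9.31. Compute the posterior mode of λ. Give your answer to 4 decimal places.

The Exponential(rate=λ) likelihood is ∝ λ^n e^(−λΣtᵢ). Here n = 7 and Σtᵢ = 3.32 + 3.93 + 3.02 + 5.28 + 11.39 + 11.31 + 9.31 = 47.56.
Posterior ∝ λ^5e^(−6λ) · λ^7e^(−47.56λ) = λ^12e^(−53.56λ), i.e. Gamma(13, 53.56).
Mode = (a−1)/b = 12/53.56 ≈ 0.2240.

λ̂_MAP = 0.2240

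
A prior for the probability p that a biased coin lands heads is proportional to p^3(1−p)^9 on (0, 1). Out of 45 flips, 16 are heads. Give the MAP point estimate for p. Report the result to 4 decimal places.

The prior density ∝ p^3(1−p)^9 is the kernel of Beta(4, 10).
Data: 16 successes in 45 trials. The binomial likelihood contributes p^16(1−p)^29, so the posterior is Beta(4+16, 10+29) = Beta(20, 39).
For Beta(a, b) with a, b > 1 the mode is (a−1)/(a+b−2) = 19/57 ≈ 0.3333.

p̂_MAP = 0.3333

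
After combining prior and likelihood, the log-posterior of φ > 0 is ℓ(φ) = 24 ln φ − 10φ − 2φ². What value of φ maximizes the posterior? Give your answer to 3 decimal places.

φ̂_MAP = 1.500

ℓ'(φ) = 24/φ − 10 − 4φ. Setting this to zero and multiplying by φ: 4φ² + 10φ − 24 = 0.
φ = (−10 + √(10² + 4·4·24)) / (2·4) = (−10 + √484) / 8 = (−10 + 22)/8 = 3/2.
ℓ''(φ) = −24/φ² − 4 < 0, confirming a maximum.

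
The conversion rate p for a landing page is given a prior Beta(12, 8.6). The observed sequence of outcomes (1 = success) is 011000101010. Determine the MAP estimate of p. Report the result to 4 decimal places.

p̂_MAP = 0.5229

Prior: Beta(12, 8.6).
Data: 5 successes in 12 trials (from the sequence). The binomial likelihood contributes p^5(1−p)^7, so the posterior is Beta(12+5, 8.6+7) = Beta(17, 15.6).
For Beta(a, b) with a, b > 1 the mode is (a−1)/(a+b−2) = 16/30.6 ≈ 0.5229.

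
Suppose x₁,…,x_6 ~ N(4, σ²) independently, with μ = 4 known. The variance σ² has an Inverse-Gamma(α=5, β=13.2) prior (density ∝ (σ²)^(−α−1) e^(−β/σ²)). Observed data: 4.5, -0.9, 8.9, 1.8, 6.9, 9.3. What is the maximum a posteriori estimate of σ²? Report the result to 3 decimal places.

σ̂²_MAP = 6.445

Sum of squared deviations about the known mean: SS = (4.5−4)² + (-0.9−4)² + (8.9−4)² + (1.8−4)² + (6.9−4)² + (9.3−4)² = 89.61.
The Normal likelihood contributes (σ²)^(−n/2) exp(−SS/(2σ²)), so the posterior is Inverse-Gamma(α + n/2, β + SS/2) = Inverse-Gamma(8, 58.005).
The mode of Inverse-Gamma(a, b) is b/(a+1) = 58.005/9 ≈ 6.445.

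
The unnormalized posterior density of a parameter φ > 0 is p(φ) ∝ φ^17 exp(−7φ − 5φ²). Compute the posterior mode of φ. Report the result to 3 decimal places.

ℓ'(φ) = 17/φ − 7 − 10φ. Setting this to zero and multiplying by φ: 10φ² + 7φ − 17 = 0.
φ = (−7 + √(7² + 4·10·17)) / (2·10) = (−7 + √729) / 20 = (−7 + 27)/20 = 1.
ℓ''(φ) = −17/φ² − 10 < 0, confirming a maximum.

φ̂_MAP = 1.000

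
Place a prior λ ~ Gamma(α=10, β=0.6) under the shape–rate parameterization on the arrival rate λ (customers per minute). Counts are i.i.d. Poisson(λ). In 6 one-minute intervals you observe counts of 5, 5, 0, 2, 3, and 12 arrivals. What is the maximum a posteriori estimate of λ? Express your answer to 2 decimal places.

λ̂_MAP = 5.45

Σxᵢ = 5+5+0+2+3+12 = 27, with n = 6.
Posterior ∝ λ^9e^(−0.6λ) · λ^27e^(−6λ) = λ^36e^(−6.6λ), i.e. Gamma(shape=37, rate=6.6).
The mode of a Gamma(a, b) with a ≥ 1 (shape–rate) is (a−1)/b = 36/6.6 ≈ 5.45.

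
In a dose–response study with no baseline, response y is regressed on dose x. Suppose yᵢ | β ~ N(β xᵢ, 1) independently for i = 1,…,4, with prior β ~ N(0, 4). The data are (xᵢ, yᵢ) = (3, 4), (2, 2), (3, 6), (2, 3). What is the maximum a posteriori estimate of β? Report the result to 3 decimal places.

log p(β | y) = −Σ(yᵢ − βxᵢ)²/(2·1) − β²/(2·4) + const.
Setting the derivative to zero: Σxᵢ(yᵢ − βxᵢ)/1 − β/4 = 0, so β = Σxᵢyᵢ / (Σxᵢ² + σ²/τ²).
Σxᵢyᵢ = 3·4 + 2·2 + 3·6 + 2·3 = 40; Σxᵢ² = 26; σ²/τ² = 0.25.
β̂_MAP = 40 / (26 + 0.25) = 40/26.25 ≈ 1.524.

β̂_MAP = 1.524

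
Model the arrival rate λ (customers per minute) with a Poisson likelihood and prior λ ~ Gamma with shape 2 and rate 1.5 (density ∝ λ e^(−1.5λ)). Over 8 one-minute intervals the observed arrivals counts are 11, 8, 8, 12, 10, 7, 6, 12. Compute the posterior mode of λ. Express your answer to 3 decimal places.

Σxᵢ = 11+8+8+12+10+7+6+12 = 74, with n = 8.
Posterior ∝ λe^(−1.5λ) · λ^74e^(−8λ) = λ^75e^(−9.5λ), i.e. Gamma(shape=76, rate=9.5).
The mode of a Gamma(a, b) with a ≥ 1 (shape–rate) is (a−1)/b = 75/9.5 ≈ 7.895.

λ̂_MAP = 7.895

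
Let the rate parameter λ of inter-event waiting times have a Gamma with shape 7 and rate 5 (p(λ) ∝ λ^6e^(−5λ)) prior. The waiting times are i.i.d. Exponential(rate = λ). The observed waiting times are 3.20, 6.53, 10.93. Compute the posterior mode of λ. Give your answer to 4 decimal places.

λ̂_MAP = 0.3507

The Exponential(rate=λ) likelihood is ∝ λ^n e^(−λΣtᵢ). Here n = 3 and Σtᵢ = 3.20 + 6.53 + 10.93 = 20.66.
Posterior ∝ λ^6e^(−5λ) · λ^3e^(−20.66λ) = λ^9e^(−25.66λ), i.e. Gamma(10, 25.66).
Mode = (a−1)/b = 9/25.66 ≈ 0.3507.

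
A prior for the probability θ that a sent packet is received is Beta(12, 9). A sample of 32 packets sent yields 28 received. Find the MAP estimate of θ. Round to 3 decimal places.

Prior: Beta(12, 9).
Data: 28 successes in 32 trials. The binomial likelihood contributes θ^28(1−θ)^4, so the posterior is Beta(12+28, 9+4) = Beta(40, 13).
For Beta(a, b) with a, b > 1 the mode is (a−1)/(a+b−2) = 39/51 ≈ 0.765.

θ̂_MAP = 0.765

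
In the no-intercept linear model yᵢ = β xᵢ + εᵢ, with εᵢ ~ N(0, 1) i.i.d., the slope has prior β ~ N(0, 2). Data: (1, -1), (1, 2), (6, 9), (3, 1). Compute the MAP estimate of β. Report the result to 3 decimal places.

β̂_MAP = 1.221

log p(β | y) = −Σ(yᵢ − βxᵢ)²/(2·1) − β²/(2·2) + const.
Setting the derivative to zero: Σxᵢ(yᵢ − βxᵢ)/1 − β/2 = 0, so β = Σxᵢyᵢ / (Σxᵢ² + σ²/τ²).
Σxᵢyᵢ = 1·(-1) + 1·2 + 6·9 + 3·1 = 58; Σxᵢ² = 47; σ²/τ² = 0.5.
β̂_MAP = 58 / (47 + 0.5) = 58/47.5 ≈ 1.221.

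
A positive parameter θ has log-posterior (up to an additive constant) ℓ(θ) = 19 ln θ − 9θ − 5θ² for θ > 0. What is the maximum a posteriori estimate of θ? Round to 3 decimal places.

θ̂_MAP = 1.000

ℓ'(θ) = 19/θ − 9 − 10θ. Setting this to zero and multiplying by θ: 10θ² + 9θ − 19 = 0.
θ = (−9 + √(9² + 4·10·19)) / (2·10) = (−9 + √841) / 20 = (−9 + 29)/20 = 1.
ℓ''(θ) = −19/θ² − 10 < 0, confirming a maximum.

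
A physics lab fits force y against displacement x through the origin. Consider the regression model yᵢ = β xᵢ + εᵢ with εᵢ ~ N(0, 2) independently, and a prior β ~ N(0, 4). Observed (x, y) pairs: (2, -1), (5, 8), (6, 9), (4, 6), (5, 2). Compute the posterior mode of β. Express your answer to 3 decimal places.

log p(β | y) = −Σ(yᵢ − βxᵢ)²/(2·2) − β²/(2·4) + const.
Setting the derivative to zero: Σxᵢ(yᵢ − βxᵢ)/2 − β/4 = 0, so β = Σxᵢyᵢ / (Σxᵢ² + σ²/τ²).
Σxᵢyᵢ = 2·(-1) + 5·8 + 6·9 + 4·6 + 5·2 = 126; Σxᵢ² = 106; σ²/τ² = 0.5.
β̂_MAP = 126 / (106 + 0.5) = 126/106.5 ≈ 1.183.

β̂_MAP = 1.183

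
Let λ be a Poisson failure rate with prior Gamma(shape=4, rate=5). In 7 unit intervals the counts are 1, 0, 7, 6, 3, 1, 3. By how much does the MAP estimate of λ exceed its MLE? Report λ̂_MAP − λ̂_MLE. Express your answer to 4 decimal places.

MAP − MLE = -1.0000

Σxᵢ = 21. Posterior is Gamma(25, 12); MAP = (25−1)/12 = 24/12 ≈ 2.00000.
MLE = x̄ = 21/7 ≈ 3.00000.
Difference = 24/12 − 21/7 = -1 ≈ -1.0000.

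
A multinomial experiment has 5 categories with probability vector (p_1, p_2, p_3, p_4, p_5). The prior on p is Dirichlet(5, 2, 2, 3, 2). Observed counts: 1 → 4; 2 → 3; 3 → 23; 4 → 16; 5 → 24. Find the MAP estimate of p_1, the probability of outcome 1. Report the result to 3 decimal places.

MAP estimate: 0.101

The posterior is Dirichlet(αᵢ + nᵢ) = Dirichlet(9, 5, 25, 19, 26).
For a Dirichlet(a₁,…,a_K) with all aᵢ > 1, the mode has j-th component (aⱼ − 1)/(Σaᵢ − K).
Here Σaᵢ = 84 and K = 5, so p_1 = (9 − 1)/(84 − 5) = 8/79 ≈ 0.101.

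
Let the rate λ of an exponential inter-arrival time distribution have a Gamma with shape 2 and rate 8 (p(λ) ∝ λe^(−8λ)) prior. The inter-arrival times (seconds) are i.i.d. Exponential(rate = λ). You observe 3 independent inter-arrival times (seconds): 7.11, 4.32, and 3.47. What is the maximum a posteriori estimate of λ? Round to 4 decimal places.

λ̂_MAP = 0.1747

The Exponential(rate=λ) likelihood is ∝ λ^n e^(−λΣtᵢ). Here n = 3 and Σtᵢ = 7.11 + 4.32 + 3.47 = 14.90.
Posterior ∝ λe^(−8λ) · λ^3e^(−14.90λ) = λ^4e^(−22.90λ), i.e. Gamma(5, 22.90).
Mode = (a−1)/b = 4/22.90 ≈ 0.1747.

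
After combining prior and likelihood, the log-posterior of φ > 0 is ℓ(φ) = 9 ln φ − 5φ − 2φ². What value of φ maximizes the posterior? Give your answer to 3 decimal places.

φ̂_MAP = 1.000

ℓ'(φ) = 9/φ − 5 − 4φ. Setting this to zero and multiplying by φ: 4φ² + 5φ − 9 = 0.
φ = (−5 + √(5² + 4·4·9)) / (2·4) = (−5 + √169) / 8 = (−5 + 13)/8 = 1.
ℓ''(φ) = −9/φ² − 4 < 0, confirming a maximum.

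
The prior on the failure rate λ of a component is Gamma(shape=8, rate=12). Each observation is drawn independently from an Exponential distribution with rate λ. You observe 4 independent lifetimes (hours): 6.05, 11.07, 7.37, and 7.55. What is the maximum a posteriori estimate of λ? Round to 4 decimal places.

λ̂_MAP = 0.2498

The Exponential(rate=λ) likelihood is ∝ λ^n e^(−λΣtᵢ). Here n = 4 and Σtᵢ = 6.05 + 11.07 + 7.37 + 7.55 = 32.04.
Posterior ∝ λ^7e^(−12λ) · λ^4e^(−32.04λ) = λ^11e^(−44.04λ), i.e. Gamma(12, 44.04).
Mode = (a−1)/b = 11/44.04 ≈ 0.2498.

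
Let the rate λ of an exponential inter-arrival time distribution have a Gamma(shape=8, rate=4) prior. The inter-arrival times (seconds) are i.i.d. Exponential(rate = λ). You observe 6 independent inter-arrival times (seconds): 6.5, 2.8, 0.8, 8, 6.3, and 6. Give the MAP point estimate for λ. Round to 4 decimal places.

λ̂_MAP = 0.3779

The Exponential(rate=λ) likelihood is ∝ λ^n e^(−λΣtᵢ). Here n = 6 and Σtᵢ = 6.5 + 2.8 + 0.8 + 8 + 6.3 + 6 = 30.4.
Posterior ∝ λ^7e^(−4λ) · λ^6e^(−30.4λ) = λ^13e^(−34.4λ), i.e. Gamma(14, 34.4).
Mode = (a−1)/b = 13/34.4 ≈ 0.3779.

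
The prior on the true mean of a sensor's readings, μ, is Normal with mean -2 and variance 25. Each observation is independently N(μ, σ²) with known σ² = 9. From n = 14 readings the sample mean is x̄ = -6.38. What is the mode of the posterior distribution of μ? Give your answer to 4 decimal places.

n = 14, x̄ = -6.38.
For a Normal prior and Normal likelihood with known variance, the posterior is Normal; its mode equals its mean, the precision-weighted average.
Prior precision 1/σ₀² = 1/25 = 0.04; data precision n/σ² = 14/9.
μ̂ = (0.04·(-2) + (14/9)·(-6.38)) / (0.04 + 14/9) = (-2251/225)/(359/225) = -2251/359 ≈ -6.2702.

μ̂_MAP = -6.2702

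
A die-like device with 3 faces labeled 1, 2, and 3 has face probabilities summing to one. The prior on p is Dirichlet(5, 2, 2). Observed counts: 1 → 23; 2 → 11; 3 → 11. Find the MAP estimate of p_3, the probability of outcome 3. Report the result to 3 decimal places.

The posterior is Dirichlet(αᵢ + nᵢ) = Dirichlet(28, 13, 13).
For a Dirichlet(a₁,…,a_K) with all aᵢ > 1, the mode has j-th component (aⱼ − 1)/(Σaᵢ − K).
Here Σaᵢ = 54 and K = 3, so p_3 = (13 − 1)/(54 − 3) = 12/51 ≈ 0.235.

MAP estimate: 0.235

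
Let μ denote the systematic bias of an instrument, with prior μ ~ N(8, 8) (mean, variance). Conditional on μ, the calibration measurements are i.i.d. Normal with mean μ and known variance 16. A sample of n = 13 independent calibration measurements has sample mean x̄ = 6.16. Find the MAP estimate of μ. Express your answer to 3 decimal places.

n = 13, x̄ = 6.16.
For a Normal prior and Normal likelihood with known variance, the posterior is Normal; its mode equals its mean, the precision-weighted average.
Prior precision 1/σ₀² = 1/8 = 0.125; data precision n/σ² = 13/16 = 0.8125.
μ̂ = (0.125·8 + 0.8125·6.16) / (0.125 + 0.8125) = 6.005/0.9375 = 2402/375 ≈ 6.405.

μ̂_MAP = 6.405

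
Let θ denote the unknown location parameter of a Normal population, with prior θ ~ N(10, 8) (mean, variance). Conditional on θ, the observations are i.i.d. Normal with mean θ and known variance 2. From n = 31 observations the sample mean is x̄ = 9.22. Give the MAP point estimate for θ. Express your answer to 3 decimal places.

θ̂_MAP = 9.226

n = 31, x̄ = 9.22.
For a Normal prior and Normal likelihood with known variance, the posterior is Normal; its mode equals its mean, the precision-weighted average.
Prior precision 1/σ₀² = 1/8 = 0.125; data precision n/σ² = 31/2 = 15.5.
θ̂ = (0.125·10 + 15.5·9.22) / (0.125 + 15.5) = 144.16/15.625 = 9.22624 ≈ 9.226.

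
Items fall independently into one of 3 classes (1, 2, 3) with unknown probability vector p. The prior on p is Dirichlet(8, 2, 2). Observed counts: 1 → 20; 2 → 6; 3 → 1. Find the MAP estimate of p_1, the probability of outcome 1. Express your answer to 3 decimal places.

MAP estimate: 0.750

The posterior is Dirichlet(αᵢ + nᵢ) = Dirichlet(28, 8, 3).
For a Dirichlet(a₁,…,a_K) with all aᵢ > 1, the mode has j-th component (aⱼ − 1)/(Σaᵢ − K).
Here Σaᵢ = 39 and K = 3, so p_1 = (28 − 1)/(39 − 3) = 27/36 ≈ 0.750.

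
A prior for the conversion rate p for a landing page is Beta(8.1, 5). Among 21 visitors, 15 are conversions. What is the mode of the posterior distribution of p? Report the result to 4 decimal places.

Prior: Beta(8.1, 5).
Data: 15 successes in 21 trials. The binomial likelihood contributes p^15(1−p)^6, so the posterior is Beta(8.1+15, 5+6) = Beta(23.1, 11).
For Beta(a, b) with a, b > 1 the mode is (a−1)/(a+b−2) = 22.1/32.1 ≈ 0.6885.

p̂_MAP = 0.6885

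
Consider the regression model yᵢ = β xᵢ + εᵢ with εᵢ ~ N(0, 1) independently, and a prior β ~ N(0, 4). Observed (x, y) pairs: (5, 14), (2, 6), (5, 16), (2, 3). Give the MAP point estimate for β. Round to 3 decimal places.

β̂_MAP = 2.884

log p(β | y) = −Σ(yᵢ − βxᵢ)²/(2·1) − β²/(2·4) + const.
Setting the derivative to zero: Σxᵢ(yᵢ − βxᵢ)/1 − β/4 = 0, so β = Σxᵢyᵢ / (Σxᵢ² + σ²/τ²).
Σxᵢyᵢ = 5·14 + 2·6 + 5·16 + 2·3 = 168; Σxᵢ² = 58; σ²/τ² = 0.25.
β̂_MAP = 168 / (58 + 0.25) = 168/58.25 ≈ 2.884.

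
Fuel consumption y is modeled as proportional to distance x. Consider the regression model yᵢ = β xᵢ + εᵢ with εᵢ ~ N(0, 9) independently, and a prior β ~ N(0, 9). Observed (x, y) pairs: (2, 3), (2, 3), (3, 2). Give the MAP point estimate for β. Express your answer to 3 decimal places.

β̂_MAP = 1.000

log p(β | y) = −Σ(yᵢ − βxᵢ)²/(2·9) − β²/(2·9) + const.
Setting the derivative to zero: Σxᵢ(yᵢ − βxᵢ)/9 − β/9 = 0, so β = Σxᵢyᵢ / (Σxᵢ² + σ²/τ²).
Σxᵢyᵢ = 2·3 + 2·3 + 3·2 = 18; Σxᵢ² = 17; σ²/τ² = 1.
β̂_MAP = 18 / (17 + 1) = 18/18 ≈ 1.000.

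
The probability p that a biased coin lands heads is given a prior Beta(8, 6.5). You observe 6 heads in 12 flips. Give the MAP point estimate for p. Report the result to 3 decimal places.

p̂_MAP = 0.531

Prior: Beta(8, 6.5).
Data: 6 successes in 12 trials. The binomial likelihood contributes p^6(1−p)^6, so the posterior is Beta(8+6, 6.5+6) = Beta(14, 12.5).
For Beta(a, b) with a, b > 1 the mode is (a−1)/(a+b−2) = 13/24.5 ≈ 0.531.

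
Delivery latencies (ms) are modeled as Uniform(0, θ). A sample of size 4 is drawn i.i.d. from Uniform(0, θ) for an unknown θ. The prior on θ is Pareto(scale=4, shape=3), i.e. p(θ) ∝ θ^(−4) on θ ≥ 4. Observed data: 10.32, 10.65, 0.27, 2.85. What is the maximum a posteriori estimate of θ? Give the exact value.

θ̂_MAP = 10.65

The Uniform(0, θ) likelihood is θ^(−n) for θ ≥ max(xᵢ), zero otherwise. Here max(xᵢ) = 10.65.
Posterior ∝ θ^(−4) · θ^(−4) = θ^(−8) on θ ≥ max(4, 10.65) = 10.65.
This density is strictly decreasing in θ, so the posterior mode lies at the lower boundary of the support.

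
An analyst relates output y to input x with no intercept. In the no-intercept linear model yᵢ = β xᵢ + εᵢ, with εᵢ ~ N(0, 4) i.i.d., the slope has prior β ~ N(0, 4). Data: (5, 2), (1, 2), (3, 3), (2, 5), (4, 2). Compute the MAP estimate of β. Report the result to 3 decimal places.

β̂_MAP = 0.696

log p(β | y) = −Σ(yᵢ − βxᵢ)²/(2·4) − β²/(2·4) + const.
Setting the derivative to zero: Σxᵢ(yᵢ − βxᵢ)/4 − β/4 = 0, so β = Σxᵢyᵢ / (Σxᵢ² + σ²/τ²).
Σxᵢyᵢ = 5·2 + 1·2 + 3·3 + 2·5 + 4·2 = 39; Σxᵢ² = 55; σ²/τ² = 1.
β̂_MAP = 39 / (55 + 1) = 39/56 ≈ 0.696.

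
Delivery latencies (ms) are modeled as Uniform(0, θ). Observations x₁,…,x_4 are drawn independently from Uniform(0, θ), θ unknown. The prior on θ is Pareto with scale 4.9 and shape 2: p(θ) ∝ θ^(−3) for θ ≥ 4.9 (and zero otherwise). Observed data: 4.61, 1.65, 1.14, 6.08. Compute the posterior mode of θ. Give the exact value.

θ̂_MAP = 6.08

The Uniform(0, θ) likelihood is θ^(−n) for θ ≥ max(xᵢ), zero otherwise. Here max(xᵢ) = 6.08.
Posterior ∝ θ^(−3) · θ^(−4) = θ^(−7) on θ ≥ max(4.9, 6.08) = 6.08.
This density is strictly decreasing in θ, so the posterior mode lies at the lower boundary of the support.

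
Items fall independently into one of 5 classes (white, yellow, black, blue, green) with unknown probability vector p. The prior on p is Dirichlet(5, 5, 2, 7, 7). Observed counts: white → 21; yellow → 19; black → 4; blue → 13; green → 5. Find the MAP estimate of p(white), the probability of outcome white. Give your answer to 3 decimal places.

MAP estimate of p(white) = 0.301

The posterior is Dirichlet(αᵢ + nᵢ) = Dirichlet(26, 24, 6, 20, 12).
For a Dirichlet(a₁,…,a_K) with all aᵢ > 1, the mode has j-th component (aⱼ − 1)/(Σaᵢ − K).
Here Σaᵢ = 88 and K = 5, so p(white) = (26 − 1)/(88 − 5) = 25/83 ≈ 0.301.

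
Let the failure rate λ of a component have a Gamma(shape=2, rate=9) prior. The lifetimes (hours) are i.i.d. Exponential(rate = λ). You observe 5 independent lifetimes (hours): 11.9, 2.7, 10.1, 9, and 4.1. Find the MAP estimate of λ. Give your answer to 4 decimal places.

λ̂_MAP = 0.1282

The Exponential(rate=λ) likelihood is ∝ λ^n e^(−λΣtᵢ). Here n = 5 and Σtᵢ = 11.9 + 2.7 + 10.1 + 9 + 4.1 = 37.8.
Posterior ∝ λe^(−9λ) · λ^5e^(−37.8λ) = λ^6e^(−46.8λ), i.e. Gamma(7, 46.8).
Mode = (a−1)/b = 6/46.8 ≈ 0.1282.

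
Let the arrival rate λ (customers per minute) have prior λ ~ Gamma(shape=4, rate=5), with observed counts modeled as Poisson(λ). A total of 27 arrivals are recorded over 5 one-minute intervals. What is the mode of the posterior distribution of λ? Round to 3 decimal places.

λ̂_MAP = 3.000

Σxᵢ = 27, n = 5.
Posterior ∝ λ^3e^(−5λ) · λ^27e^(−5λ) = λ^30e^(−10λ), i.e. Gamma(shape=31, rate=10).
The mode of a Gamma(a, b) with a ≥ 1 (shape–rate) is (a−1)/b = 30/10 ≈ 3.000.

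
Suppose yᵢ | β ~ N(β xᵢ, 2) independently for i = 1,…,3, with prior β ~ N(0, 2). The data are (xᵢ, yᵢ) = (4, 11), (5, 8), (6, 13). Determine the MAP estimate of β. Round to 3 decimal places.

log p(β | y) = −Σ(yᵢ − βxᵢ)²/(2·2) − β²/(2·2) + const.
Setting the derivative to zero: Σxᵢ(yᵢ − βxᵢ)/2 − β/2 = 0, so β = Σxᵢyᵢ / (Σxᵢ² + σ²/τ²).
Σxᵢyᵢ = 4·11 + 5·8 + 6·13 = 162; Σxᵢ² = 77; σ²/τ² = 1.
β̂_MAP = 162 / (77 + 1) = 162/78 ≈ 2.077.

β̂_MAP = 2.077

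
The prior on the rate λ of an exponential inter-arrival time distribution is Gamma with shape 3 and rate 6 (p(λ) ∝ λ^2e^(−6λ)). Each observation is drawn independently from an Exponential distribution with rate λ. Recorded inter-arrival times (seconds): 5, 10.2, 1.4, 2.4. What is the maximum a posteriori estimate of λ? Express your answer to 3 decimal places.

The Exponential(rate=λ) likelihood is ∝ λ^n e^(−λΣtᵢ). Here n = 4 and Σtᵢ = 5 + 10.2 + 1.4 + 2.4 = 19.
Posterior ∝ λ^2e^(−6λ) · λ^4e^(−19λ) = λ^6e^(−25λ), i.e. Gamma(7, 25).
Mode = (a−1)/b = 6/25 ≈ 0.240.

λ̂_MAP = 0.240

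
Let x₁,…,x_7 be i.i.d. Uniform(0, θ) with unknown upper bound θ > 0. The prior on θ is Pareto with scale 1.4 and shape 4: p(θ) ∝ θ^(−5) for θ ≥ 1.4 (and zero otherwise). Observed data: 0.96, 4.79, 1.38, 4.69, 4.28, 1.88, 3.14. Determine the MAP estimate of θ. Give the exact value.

The Uniform(0, θ) likelihood is θ^(−n) for θ ≥ max(xᵢ), zero otherwise. Here max(xᵢ) = 4.79.
Posterior ∝ θ^(−5) · θ^(−7) = θ^(−12) on θ ≥ max(1.4, 4.79) = 4.79.
This density is strictly decreasing in θ, so the posterior mode lies at the lower boundary of the support.

θ̂_MAP = 4.79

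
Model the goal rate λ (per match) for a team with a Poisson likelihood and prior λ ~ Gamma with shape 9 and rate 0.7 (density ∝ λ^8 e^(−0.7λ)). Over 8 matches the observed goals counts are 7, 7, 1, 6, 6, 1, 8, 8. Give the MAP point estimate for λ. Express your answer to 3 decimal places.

λ̂_MAP = 5.977

Σxᵢ = 7+7+1+6+6+1+8+8 = 44, with n = 8.
Posterior ∝ λ^8e^(−0.7λ) · λ^44e^(−8λ) = λ^52e^(−8.7λ), i.e. Gamma(shape=53, rate=8.7).
The mode of a Gamma(a, b) with a ≥ 1 (shape–rate) is (a−1)/b = 52/8.7 ≈ 5.977.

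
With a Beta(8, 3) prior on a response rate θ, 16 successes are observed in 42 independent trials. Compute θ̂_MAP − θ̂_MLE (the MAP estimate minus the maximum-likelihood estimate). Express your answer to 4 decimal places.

MAP − MLE = 0.0700

Posterior is Beta(24, 29); MAP = (24−1)/(53−2) = 23/51 ≈ 0.45098.
MLE ignores the prior: θ̂_MLE = k/n = 16/42 ≈ 0.38095.
Difference = 23/51 − 16/42 = 25/357 ≈ 0.0700.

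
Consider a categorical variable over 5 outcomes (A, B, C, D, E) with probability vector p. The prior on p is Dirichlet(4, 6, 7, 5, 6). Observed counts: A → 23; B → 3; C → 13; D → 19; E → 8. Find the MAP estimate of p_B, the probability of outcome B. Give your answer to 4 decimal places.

MAP estimate of p_B = 0.0899

The posterior is Dirichlet(αᵢ + nᵢ) = Dirichlet(27, 9, 20, 24, 14).
For a Dirichlet(a₁,…,a_K) with all aᵢ > 1, the mode has j-th component (aⱼ − 1)/(Σaᵢ − K).
Here Σaᵢ = 94 and K = 5, so p_B = (9 − 1)/(94 − 5) = 8/89 ≈ 0.0899.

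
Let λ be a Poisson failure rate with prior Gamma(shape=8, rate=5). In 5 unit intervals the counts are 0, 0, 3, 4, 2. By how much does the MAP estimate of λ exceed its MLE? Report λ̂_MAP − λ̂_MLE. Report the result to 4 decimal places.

MAP − MLE = -0.2000

Σxᵢ = 9. Posterior is Gamma(17, 10); MAP = (17−1)/10 = 16/10 ≈ 1.60000.
MLE = x̄ = 9/5 ≈ 1.80000.
Difference = 16/10 − 9/5 = -1/5 ≈ -0.2000.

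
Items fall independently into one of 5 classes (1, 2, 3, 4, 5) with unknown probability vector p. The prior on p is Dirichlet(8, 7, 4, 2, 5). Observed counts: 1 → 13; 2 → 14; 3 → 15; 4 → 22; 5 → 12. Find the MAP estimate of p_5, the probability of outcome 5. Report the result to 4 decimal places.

The posterior is Dirichlet(αᵢ + nᵢ) = Dirichlet(21, 21, 19, 24, 17).
For a Dirichlet(a₁,…,a_K) with all aᵢ > 1, the mode has j-th component (aⱼ − 1)/(Σaᵢ − K).
Here Σaᵢ = 102 and K = 5, so p_5 = (17 − 1)/(102 − 5) = 16/97 ≈ 0.1649.

MAP estimate: 0.1649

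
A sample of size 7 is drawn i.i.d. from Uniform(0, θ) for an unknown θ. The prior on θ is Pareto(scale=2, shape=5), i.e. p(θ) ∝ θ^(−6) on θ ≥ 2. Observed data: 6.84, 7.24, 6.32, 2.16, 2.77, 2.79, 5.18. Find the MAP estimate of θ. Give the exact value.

The Uniform(0, θ) likelihood is θ^(−n) for θ ≥ max(xᵢ), zero otherwise. Here max(xᵢ) = 7.24.
Posterior ∝ θ^(−6) · θ^(−7) = θ^(−13) on θ ≥ max(2, 7.24) = 7.24.
This density is strictly decreasing in θ, so the posterior mode lies at the lower boundary of the support.

θ̂_MAP = 7.24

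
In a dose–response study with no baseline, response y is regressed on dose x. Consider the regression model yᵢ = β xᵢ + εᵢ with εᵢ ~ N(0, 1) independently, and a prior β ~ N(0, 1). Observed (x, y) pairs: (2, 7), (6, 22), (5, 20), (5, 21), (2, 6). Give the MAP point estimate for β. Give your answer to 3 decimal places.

β̂_MAP = 3.821

log p(β | y) = −Σ(yᵢ − βxᵢ)²/(2·1) − β²/(2·1) + const.
Setting the derivative to zero: Σxᵢ(yᵢ − βxᵢ)/1 − β/1 = 0, so β = Σxᵢyᵢ / (Σxᵢ² + σ²/τ²).
Σxᵢyᵢ = 2·7 + 6·22 + 5·20 + 5·21 + 2·6 = 363; Σxᵢ² = 94; σ²/τ² = 1.
β̂_MAP = 363 / (94 + 1) = 363/95 ≈ 3.821.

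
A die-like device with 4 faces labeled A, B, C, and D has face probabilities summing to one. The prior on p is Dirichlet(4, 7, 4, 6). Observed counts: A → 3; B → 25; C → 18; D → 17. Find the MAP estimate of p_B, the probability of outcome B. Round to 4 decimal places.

The posterior is Dirichlet(αᵢ + nᵢ) = Dirichlet(7, 32, 22, 23).
For a Dirichlet(a₁,…,a_K) with all aᵢ > 1, the mode has j-th component (aⱼ − 1)/(Σaᵢ − K).
Here Σaᵢ = 84 and K = 4, so p_B = (32 − 1)/(84 − 4) = 31/80 ≈ 0.3875.

MAP estimate of p_B = 0.3875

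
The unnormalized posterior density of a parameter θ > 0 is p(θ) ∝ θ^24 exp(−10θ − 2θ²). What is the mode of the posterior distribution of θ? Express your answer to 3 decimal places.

θ̂_MAP = 1.500

ℓ'(θ) = 24/θ − 10 − 4θ. Setting this to zero and multiplying by θ: 4θ² + 10θ − 24 = 0.
θ = (−10 + √(10² + 4·4·24)) / (2·4) = (−10 + √484) / 8 = (−10 + 22)/8 = 3/2.
ℓ''(θ) = −24/θ² − 4 < 0, confirming a maximum.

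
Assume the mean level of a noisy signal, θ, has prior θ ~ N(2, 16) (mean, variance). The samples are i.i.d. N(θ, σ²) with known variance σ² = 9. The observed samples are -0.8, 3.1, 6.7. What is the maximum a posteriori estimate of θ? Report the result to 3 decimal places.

n = 3; x̄ = ((-0.8) + 3.1 + 6.7)/3 = 9/3 = 3.
For a Normal prior and Normal likelihood with known variance, the posterior is Normal; its mode equals its mean, the precision-weighted average.
Prior precision 1/σ₀² = 1/16 = 0.0625; data precision n/σ² = 3/9 = 1/3.
θ̂ = (0.0625·2 + (1/3)·3) / (0.0625 + 1/3) = 1.125/(19/48) = 54/19 ≈ 2.842.

θ̂_MAP = 2.842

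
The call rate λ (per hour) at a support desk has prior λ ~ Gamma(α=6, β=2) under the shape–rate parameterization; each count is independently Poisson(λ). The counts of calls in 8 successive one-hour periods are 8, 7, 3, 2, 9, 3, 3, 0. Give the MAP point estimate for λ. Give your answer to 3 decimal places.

Σxᵢ = 8+7+3+2+9+3+3+0 = 35, with n = 8.
Posterior ∝ λ^5e^(−2λ) · λ^35e^(−8λ) = λ^40e^(−10λ), i.e. Gamma(shape=41, rate=10).
The mode of a Gamma(a, b) with a ≥ 1 (shape–rate) is (a−1)/b = 40/10 ≈ 4.000.

λ̂_MAP = 4.000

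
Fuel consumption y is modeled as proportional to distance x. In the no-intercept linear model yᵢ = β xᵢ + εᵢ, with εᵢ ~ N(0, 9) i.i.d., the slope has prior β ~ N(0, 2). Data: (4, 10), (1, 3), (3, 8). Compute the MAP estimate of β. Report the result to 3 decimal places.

β̂_MAP = 2.197

log p(β | y) = −Σ(yᵢ − βxᵢ)²/(2·9) − β²/(2·2) + const.
Setting the derivative to zero: Σxᵢ(yᵢ − βxᵢ)/9 − β/2 = 0, so β = Σxᵢyᵢ / (Σxᵢ² + σ²/τ²).
Σxᵢyᵢ = 4·10 + 1·3 + 3·8 = 67; Σxᵢ² = 26; σ²/τ² = 4.5.
β̂_MAP = 67 / (26 + 4.5) = 67/30.5 ≈ 2.197.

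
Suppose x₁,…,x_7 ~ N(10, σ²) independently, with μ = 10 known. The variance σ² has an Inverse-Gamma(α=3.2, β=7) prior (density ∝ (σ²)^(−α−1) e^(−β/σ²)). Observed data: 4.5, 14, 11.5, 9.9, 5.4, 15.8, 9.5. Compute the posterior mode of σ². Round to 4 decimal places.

Sum of squared deviations about the known mean: SS = (4.5−10)² + (14−10)² + (11.5−10)² + (9.9−10)² + (5.4−10)² + (15.8−10)² + (9.5−10)² = 103.56.
The Normal likelihood contributes (σ²)^(−n/2) exp(−SS/(2σ²)), so the posterior is Inverse-Gamma(α + n/2, β + SS/2) = Inverse-Gamma(6.7, 58.78).
The mode of Inverse-Gamma(a, b) is b/(a+1) = 58.78/7.7 ≈ 7.6338.

σ̂²_MAP = 7.6338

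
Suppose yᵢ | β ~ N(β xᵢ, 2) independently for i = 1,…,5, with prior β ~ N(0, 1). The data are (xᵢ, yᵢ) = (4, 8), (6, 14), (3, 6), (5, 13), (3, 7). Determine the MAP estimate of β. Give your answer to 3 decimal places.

log p(β | y) = −Σ(yᵢ − βxᵢ)²/(2·2) − β²/(2·1) + const.
Setting the derivative to zero: Σxᵢ(yᵢ − βxᵢ)/2 − β/1 = 0, so β = Σxᵢyᵢ / (Σxᵢ² + σ²/τ²).
Σxᵢyᵢ = 4·8 + 6·14 + 3·6 + 5·13 + 3·7 = 220; Σxᵢ² = 95; σ²/τ² = 2.
β̂_MAP = 220 / (95 + 2) = 220/97 ≈ 2.268.

β̂_MAP = 2.268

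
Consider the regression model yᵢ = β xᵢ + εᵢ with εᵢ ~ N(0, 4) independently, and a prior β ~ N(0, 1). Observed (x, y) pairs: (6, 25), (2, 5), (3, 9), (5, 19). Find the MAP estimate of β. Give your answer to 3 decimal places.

β̂_MAP = 3.615

log p(β | y) = −Σ(yᵢ − βxᵢ)²/(2·4) − β²/(2·1) + const.
Setting the derivative to zero: Σxᵢ(yᵢ − βxᵢ)/4 − β/1 = 0, so β = Σxᵢyᵢ / (Σxᵢ² + σ²/τ²).
Σxᵢyᵢ = 6·25 + 2·5 + 3·9 + 5·19 = 282; Σxᵢ² = 74; σ²/τ² = 4.
β̂_MAP = 282 / (74 + 4) = 282/78 ≈ 3.615.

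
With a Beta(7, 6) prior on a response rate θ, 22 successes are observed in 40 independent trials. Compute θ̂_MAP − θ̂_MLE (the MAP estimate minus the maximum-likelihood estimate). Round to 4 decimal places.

MAP − MLE = -0.0010

Posterior is Beta(29, 24); MAP = (29−1)/(53−2) = 28/51 ≈ 0.54902.
MLE ignores the prior: θ̂_MLE = k/n = 22/40 ≈ 0.55000.
Difference = 28/51 − 22/40 = -1/1020 ≈ -0.0010.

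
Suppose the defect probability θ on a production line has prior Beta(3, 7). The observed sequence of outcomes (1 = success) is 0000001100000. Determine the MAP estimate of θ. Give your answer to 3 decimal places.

Prior: Beta(3, 7).
Data: 2 successes in 13 trials (from the sequence). The binomial likelihood contributes θ^2(1−θ)^11, so the posterior is Beta(3+2, 7+11) = Beta(5, 18).
For Beta(a, b) with a, b > 1 the mode is (a−1)/(a+b−2) = 4/21 ≈ 0.190.

θ̂_MAP = 0.190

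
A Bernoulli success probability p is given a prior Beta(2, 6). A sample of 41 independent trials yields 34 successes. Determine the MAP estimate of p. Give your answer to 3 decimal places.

Prior: Beta(2, 6).
Data: 34 successes in 41 trials. The binomial likelihood contributes p^34(1−p)^7, so the posterior is Beta(2+34, 6+7) = Beta(36, 13).
For Beta(a, b) with a, b > 1 the mode is (a−1)/(a+b−2) = 35/47 ≈ 0.745.

p̂_MAP = 0.745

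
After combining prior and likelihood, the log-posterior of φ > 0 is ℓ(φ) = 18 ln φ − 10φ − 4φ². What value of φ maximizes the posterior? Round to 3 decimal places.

ℓ'(φ) = 18/φ − 10 − 8φ. Setting this to zero and multiplying by φ: 8φ² + 10φ − 18 = 0.
φ = (−10 + √(10² + 4·8·18)) / (2·8) = (−10 + √676) / 16 = (−10 + 26)/16 = 1.
ℓ''(φ) = −18/φ² − 8 < 0, confirming a maximum.

φ̂_MAP = 1.000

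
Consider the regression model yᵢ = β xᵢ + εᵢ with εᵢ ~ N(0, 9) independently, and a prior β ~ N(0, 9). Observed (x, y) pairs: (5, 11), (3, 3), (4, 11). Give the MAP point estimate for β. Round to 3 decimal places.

log p(β | y) = −Σ(yᵢ − βxᵢ)²/(2·9) − β²/(2·9) + const.
Setting the derivative to zero: Σxᵢ(yᵢ − βxᵢ)/9 − β/9 = 0, so β = Σxᵢyᵢ / (Σxᵢ² + σ²/τ²).
Σxᵢyᵢ = 5·11 + 3·3 + 4·11 = 108; Σxᵢ² = 50; σ²/τ² = 1.
β̂_MAP = 108 / (50 + 1) = 108/51 ≈ 2.118.

β̂_MAP = 2.118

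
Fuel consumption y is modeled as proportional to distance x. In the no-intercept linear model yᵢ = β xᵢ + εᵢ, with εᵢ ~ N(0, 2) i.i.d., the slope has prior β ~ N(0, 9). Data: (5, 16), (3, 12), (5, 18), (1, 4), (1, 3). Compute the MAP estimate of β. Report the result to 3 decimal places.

β̂_MAP = 3.479

log p(β | y) = −Σ(yᵢ − βxᵢ)²/(2·2) − β²/(2·9) + const.
Setting the derivative to zero: Σxᵢ(yᵢ − βxᵢ)/2 − β/9 = 0, so β = Σxᵢyᵢ / (Σxᵢ² + σ²/τ²).
Σxᵢyᵢ = 5·16 + 3·12 + 5·18 + 1·4 + 1·3 = 213; Σxᵢ² = 61; σ²/τ² = 2/9.
β̂_MAP = 213 / (61 + 2/9) = 213/(551/9) = 1917/551 ≈ 3.479.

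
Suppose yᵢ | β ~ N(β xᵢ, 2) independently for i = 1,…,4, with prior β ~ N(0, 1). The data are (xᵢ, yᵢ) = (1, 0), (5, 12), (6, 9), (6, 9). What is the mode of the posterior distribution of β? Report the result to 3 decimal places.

log p(β | y) = −Σ(yᵢ − βxᵢ)²/(2·2) − β²/(2·1) + const.
Setting the derivative to zero: Σxᵢ(yᵢ − βxᵢ)/2 − β/1 = 0, so β = Σxᵢyᵢ / (Σxᵢ² + σ²/τ²).
Σxᵢyᵢ = 1·0 + 5·12 + 6·9 + 6·9 = 168; Σxᵢ² = 98; σ²/τ² = 2.
β̂_MAP = 168 / (98 + 2) = 168/100 ≈ 1.680.

β̂_MAP = 1.680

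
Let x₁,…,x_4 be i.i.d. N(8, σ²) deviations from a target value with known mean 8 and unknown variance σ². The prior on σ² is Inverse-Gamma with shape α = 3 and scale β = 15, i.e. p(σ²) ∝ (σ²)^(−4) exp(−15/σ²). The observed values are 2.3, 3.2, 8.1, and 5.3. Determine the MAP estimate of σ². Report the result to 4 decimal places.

Sum of squared deviations about the known mean: SS = (2.3−8)² + (3.2−8)² + (8.1−8)² + (5.3−8)² = 62.83.
The Normal likelihood contributes (σ²)^(−n/2) exp(−SS/(2σ²)), so the posterior is Inverse-Gamma(α + n/2, β + SS/2) = Inverse-Gamma(5, 46.415).
The mode of Inverse-Gamma(a, b) is b/(a+1) = 46.415/6 ≈ 7.7358.

σ̂²_MAP = 7.7358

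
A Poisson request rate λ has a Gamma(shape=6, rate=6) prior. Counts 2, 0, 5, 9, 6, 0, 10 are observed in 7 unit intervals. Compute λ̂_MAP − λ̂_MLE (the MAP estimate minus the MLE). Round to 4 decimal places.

Σxᵢ = 32. Posterior is Gamma(38, 13); MAP = (38−1)/13 = 37/13 ≈ 2.84615.
MLE = x̄ = 32/7 ≈ 4.57143.
Difference = 37/13 − 32/7 = -157/91 ≈ -1.7253.

MAP − MLE = -1.7253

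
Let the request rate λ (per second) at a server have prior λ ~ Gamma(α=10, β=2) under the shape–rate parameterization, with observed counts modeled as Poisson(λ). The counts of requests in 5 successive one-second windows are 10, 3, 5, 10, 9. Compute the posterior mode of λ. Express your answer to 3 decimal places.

Σxᵢ = 10+3+5+10+9 = 37, with n = 5.
Posterior ∝ λ^9e^(−2λ) · λ^37e^(−5λ) = λ^46e^(−7λ), i.e. Gamma(shape=47, rate=7).
The mode of a Gamma(a, b) with a ≥ 1 (shape–rate) is (a−1)/b = 46/7 ≈ 6.571.

λ̂_MAP = 6.571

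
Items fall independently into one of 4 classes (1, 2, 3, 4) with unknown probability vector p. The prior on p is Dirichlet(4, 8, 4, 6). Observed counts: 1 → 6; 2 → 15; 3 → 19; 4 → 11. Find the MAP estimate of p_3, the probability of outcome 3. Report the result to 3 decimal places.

The posterior is Dirichlet(αᵢ + nᵢ) = Dirichlet(10, 23, 23, 17).
For a Dirichlet(a₁,…,a_K) with all aᵢ > 1, the mode has j-th component (aⱼ − 1)/(Σaᵢ − K).
Here Σaᵢ = 73 and K = 4, so p_3 = (23 − 1)/(73 − 4) = 22/69 ≈ 0.319.

MAP estimate: 0.319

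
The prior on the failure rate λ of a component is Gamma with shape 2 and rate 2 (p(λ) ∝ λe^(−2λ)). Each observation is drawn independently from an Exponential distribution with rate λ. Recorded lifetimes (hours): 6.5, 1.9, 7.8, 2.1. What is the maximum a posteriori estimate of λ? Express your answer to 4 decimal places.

The Exponential(rate=λ) likelihood is ∝ λ^n e^(−λΣtᵢ). Here n = 4 and Σtᵢ = 6.5 + 1.9 + 7.8 + 2.1 = 18.3.
Posterior ∝ λe^(−2λ) · λ^4e^(−18.3λ) = λ^5e^(−20.3λ), i.e. Gamma(6, 20.3).
Mode = (a−1)/b = 5/20.3 ≈ 0.2463.

λ̂_MAP = 0.2463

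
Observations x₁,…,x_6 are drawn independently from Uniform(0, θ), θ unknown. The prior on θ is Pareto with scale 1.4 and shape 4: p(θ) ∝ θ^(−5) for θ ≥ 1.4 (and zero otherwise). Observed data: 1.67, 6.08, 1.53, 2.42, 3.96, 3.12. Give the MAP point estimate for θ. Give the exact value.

The Uniform(0, θ) likelihood is θ^(−n) for θ ≥ max(xᵢ), zero otherwise. Here max(xᵢ) = 6.08.
Posterior ∝ θ^(−5) · θ^(−6) = θ^(−11) on θ ≥ max(1.4, 6.08) = 6.08.
This density is strictly decreasing in θ, so the posterior mode lies at the lower boundary of the support.

θ̂_MAP = 6.08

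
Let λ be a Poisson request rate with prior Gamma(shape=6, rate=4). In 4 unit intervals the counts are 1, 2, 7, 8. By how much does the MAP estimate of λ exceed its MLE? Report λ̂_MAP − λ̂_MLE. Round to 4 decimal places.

Σxᵢ = 18. Posterior is Gamma(24, 8); MAP = (24−1)/8 = 23/8 ≈ 2.87500.
MLE = x̄ = 18/4 ≈ 4.50000.
Difference = 23/8 − 18/4 = -13/8 ≈ -1.6250.

MAP − MLE = -1.6250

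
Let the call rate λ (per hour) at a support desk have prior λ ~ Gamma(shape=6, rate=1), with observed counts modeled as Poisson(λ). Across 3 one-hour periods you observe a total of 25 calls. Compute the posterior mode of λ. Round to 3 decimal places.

λ̂_MAP = 7.500

Σxᵢ = 25, n = 3.
Posterior ∝ λ^5e^(−1λ) · λ^25e^(−3λ) = λ^30e^(−4λ), i.e. Gamma(shape=31, rate=4).
The mode of a Gamma(a, b) with a ≥ 1 (shape–rate) is (a−1)/b = 30/4 ≈ 7.500.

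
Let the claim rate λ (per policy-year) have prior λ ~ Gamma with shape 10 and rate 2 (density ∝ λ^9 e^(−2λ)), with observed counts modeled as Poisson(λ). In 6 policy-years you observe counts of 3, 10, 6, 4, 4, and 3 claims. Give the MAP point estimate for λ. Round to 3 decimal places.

λ̂_MAP = 4.875

Σxᵢ = 3+10+6+4+4+3 = 30, with n = 6.
Posterior ∝ λ^9e^(−2λ) · λ^30e^(−6λ) = λ^39e^(−8λ), i.e. Gamma(shape=40, rate=8).
The mode of a Gamma(a, b) with a ≥ 1 (shape–rate) is (a−1)/b = 39/8 ≈ 4.875.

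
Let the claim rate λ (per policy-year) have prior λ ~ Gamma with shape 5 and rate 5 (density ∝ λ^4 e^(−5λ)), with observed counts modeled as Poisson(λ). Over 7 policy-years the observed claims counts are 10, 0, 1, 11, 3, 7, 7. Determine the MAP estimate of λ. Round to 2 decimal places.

Σxᵢ = 10+0+1+11+3+7+7 = 39, with n = 7.
Posterior ∝ λ^4e^(−5λ) · λ^39e^(−7λ) = λ^43e^(−12λ), i.e. Gamma(shape=44, rate=12).
The mode of a Gamma(a, b) with a ≥ 1 (shape–rate) is (a−1)/b = 43/12 ≈ 3.58.

λ̂_MAP = 3.58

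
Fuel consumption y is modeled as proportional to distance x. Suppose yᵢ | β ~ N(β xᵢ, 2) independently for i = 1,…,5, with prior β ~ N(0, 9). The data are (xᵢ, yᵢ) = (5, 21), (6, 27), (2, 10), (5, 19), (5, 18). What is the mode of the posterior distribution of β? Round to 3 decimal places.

log p(β | y) = −Σ(yᵢ − βxᵢ)²/(2·2) − β²/(2·9) + const.
Setting the derivative to zero: Σxᵢ(yᵢ − βxᵢ)/2 − β/9 = 0, so β = Σxᵢyᵢ / (Σxᵢ² + σ²/τ²).
Σxᵢyᵢ = 5·21 + 6·27 + 2·10 + 5·19 + 5·18 = 472; Σxᵢ² = 115; σ²/τ² = 2/9.
β̂_MAP = 472 / (115 + 2/9) = 472/(1037/9) = 4248/1037 ≈ 4.096.

β̂_MAP = 4.096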